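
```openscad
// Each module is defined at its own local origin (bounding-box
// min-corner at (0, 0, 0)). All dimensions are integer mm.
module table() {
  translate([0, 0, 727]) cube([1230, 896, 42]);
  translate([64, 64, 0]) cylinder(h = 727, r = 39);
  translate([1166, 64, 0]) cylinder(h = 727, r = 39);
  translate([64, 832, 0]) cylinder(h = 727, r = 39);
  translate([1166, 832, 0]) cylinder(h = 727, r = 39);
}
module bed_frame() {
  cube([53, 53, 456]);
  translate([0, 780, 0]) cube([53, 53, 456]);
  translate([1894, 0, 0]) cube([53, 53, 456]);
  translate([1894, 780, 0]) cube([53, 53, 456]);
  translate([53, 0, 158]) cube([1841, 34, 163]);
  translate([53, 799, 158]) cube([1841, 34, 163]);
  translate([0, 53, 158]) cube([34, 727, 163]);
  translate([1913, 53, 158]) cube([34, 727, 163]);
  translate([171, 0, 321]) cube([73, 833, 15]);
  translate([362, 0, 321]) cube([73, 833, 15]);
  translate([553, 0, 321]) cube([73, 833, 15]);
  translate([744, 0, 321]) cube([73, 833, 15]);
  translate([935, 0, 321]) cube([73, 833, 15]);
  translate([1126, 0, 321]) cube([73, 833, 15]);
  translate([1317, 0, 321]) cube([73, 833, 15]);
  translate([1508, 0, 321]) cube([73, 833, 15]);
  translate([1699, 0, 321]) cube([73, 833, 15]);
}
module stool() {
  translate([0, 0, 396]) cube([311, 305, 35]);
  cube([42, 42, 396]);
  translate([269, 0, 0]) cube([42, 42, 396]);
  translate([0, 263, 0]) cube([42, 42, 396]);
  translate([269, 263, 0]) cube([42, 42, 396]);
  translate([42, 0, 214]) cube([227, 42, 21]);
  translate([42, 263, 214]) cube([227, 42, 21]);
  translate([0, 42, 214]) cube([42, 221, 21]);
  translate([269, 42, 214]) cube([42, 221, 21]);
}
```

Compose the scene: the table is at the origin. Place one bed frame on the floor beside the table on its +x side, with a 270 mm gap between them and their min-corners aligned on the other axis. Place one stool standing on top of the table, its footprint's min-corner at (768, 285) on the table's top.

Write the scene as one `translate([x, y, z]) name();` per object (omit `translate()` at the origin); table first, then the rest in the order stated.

table();
translate([1500, 0, 0]) bed_frame();
translate([768, 285, 769]) stool();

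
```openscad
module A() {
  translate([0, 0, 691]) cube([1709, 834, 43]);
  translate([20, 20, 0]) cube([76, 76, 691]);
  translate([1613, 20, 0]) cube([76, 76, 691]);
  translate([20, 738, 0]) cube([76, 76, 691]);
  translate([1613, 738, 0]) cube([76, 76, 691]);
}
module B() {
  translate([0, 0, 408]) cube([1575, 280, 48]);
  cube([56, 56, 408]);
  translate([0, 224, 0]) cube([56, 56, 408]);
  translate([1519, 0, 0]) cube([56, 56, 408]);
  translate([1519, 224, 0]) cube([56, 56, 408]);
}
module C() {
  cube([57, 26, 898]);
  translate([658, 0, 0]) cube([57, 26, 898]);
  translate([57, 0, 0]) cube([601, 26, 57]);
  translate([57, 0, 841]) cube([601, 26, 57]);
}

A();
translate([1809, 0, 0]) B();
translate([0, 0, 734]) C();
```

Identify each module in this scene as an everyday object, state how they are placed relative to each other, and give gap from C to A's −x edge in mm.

A is a table. B is a bench. C is a picture frame. The bench is on the floor beside the table on its +x side. The picture frame is on top of the table. The gap from the picture frame to the table's −x edge is 0 mm.

The picture frame's min-x is at 0; the table's min-x is 0; gap = 0 mm.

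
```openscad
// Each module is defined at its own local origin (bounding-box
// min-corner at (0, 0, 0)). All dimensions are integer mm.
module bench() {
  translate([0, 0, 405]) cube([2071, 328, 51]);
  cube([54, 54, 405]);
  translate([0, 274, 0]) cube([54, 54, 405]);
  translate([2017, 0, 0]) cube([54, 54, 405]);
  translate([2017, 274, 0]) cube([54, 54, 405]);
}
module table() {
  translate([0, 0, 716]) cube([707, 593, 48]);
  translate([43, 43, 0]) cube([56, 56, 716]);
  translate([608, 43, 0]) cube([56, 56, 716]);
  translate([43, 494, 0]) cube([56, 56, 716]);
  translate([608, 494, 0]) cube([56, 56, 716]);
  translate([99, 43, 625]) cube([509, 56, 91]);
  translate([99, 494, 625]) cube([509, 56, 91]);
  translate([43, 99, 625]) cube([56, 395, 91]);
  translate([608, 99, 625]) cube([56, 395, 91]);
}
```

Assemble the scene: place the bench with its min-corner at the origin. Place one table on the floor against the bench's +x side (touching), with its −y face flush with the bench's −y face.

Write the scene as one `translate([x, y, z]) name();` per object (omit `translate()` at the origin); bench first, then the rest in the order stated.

bench();
translate([2071, 0, 0]) table();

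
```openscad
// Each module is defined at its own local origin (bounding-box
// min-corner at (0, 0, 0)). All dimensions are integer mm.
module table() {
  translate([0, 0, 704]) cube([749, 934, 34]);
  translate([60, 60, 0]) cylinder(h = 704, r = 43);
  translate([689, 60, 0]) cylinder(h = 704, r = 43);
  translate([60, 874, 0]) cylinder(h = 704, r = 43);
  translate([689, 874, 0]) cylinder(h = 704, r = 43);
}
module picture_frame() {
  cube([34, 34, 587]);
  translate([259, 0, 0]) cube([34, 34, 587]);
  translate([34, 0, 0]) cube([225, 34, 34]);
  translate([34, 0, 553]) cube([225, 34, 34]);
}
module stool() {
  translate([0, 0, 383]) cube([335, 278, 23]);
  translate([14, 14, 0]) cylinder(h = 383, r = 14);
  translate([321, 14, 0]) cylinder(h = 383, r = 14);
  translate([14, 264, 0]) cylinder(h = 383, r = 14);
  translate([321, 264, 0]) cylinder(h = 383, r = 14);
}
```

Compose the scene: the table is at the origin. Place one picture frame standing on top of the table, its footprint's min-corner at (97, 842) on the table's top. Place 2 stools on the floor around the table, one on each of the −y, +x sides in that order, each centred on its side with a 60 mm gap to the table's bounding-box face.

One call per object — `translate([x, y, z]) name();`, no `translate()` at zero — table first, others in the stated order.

table();
translate([97, 842, 738]) picture_frame();
translate([207, -338, 0]) stool();
translate([809, 328, 0]) stool();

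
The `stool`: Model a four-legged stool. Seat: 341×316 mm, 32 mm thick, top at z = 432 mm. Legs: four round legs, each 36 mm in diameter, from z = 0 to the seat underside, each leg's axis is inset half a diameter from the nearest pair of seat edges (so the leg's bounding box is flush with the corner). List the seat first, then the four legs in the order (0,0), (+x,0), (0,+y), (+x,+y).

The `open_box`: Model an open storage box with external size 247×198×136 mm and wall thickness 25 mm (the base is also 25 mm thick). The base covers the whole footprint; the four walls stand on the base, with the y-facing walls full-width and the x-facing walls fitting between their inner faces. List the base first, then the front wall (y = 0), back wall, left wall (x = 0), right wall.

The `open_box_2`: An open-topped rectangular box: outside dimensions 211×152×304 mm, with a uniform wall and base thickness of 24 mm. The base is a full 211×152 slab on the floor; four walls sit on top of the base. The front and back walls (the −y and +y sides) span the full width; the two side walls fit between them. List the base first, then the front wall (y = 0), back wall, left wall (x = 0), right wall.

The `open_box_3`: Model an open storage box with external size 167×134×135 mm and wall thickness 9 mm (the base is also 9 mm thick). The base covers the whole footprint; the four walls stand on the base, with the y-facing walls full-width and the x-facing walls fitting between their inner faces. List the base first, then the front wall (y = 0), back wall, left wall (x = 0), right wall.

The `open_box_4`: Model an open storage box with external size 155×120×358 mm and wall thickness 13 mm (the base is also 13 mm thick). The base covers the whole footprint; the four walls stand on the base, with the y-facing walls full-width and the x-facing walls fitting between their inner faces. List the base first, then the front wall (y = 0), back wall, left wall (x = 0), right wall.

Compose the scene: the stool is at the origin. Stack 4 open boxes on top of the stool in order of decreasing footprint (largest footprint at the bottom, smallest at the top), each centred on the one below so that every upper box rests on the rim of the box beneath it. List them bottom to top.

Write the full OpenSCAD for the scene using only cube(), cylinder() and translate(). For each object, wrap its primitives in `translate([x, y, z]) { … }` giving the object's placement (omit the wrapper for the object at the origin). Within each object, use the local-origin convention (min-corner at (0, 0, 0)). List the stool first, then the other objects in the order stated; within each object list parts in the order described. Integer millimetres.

translate([0, 0, 400]) cube([341, 316, 32]);
translate([18, 18, 0]) cylinder(h = 400, r = 18);
translate([323, 18, 0]) cylinder(h = 400, r = 18);
translate([18, 298, 0]) cylinder(h = 400, r = 18);
translate([323, 298, 0]) cylinder(h = 400, r = 18);
translate([47, 59, 432]) {
  cube([247, 198, 25]);
  translate([0, 0, 25]) cube([247, 25, 111]);
  translate([0, 173, 25]) cube([247, 25, 111]);
  translate([0, 25, 25]) cube([25, 148, 111]);
  translate([222, 25, 25]) cube([25, 148, 111]);
}
translate([65, 82, 568]) {
  cube([211, 152, 24]);
  translate([0, 0, 24]) cube([211, 24, 280]);
  translate([0, 128, 24]) cube([211, 24, 280]);
  translate([0, 24, 24]) cube([24, 104, 280]);
  translate([187, 24, 24]) cube([24, 104, 280]);
}
translate([87, 91, 872]) {
  cube([167, 134, 9]);
  translate([0, 0, 9]) cube([167, 9, 126]);
  translate([0, 125, 9]) cube([167, 9, 126]);
  translate([0, 9, 9]) cube([9, 116, 126]);
  translate([158, 9, 9]) cube([9, 116, 126]);
}
translate([93, 98, 1007]) {
  cube([155, 120, 13]);
  translate([0, 0, 13]) cube([155, 13, 345]);
  translate([0, 107, 13]) cube([155, 13, 345]);
  translate([0, 13, 13]) cube([13, 94, 345]);
  translate([142, 13, 13]) cube([13, 94, 345]);
}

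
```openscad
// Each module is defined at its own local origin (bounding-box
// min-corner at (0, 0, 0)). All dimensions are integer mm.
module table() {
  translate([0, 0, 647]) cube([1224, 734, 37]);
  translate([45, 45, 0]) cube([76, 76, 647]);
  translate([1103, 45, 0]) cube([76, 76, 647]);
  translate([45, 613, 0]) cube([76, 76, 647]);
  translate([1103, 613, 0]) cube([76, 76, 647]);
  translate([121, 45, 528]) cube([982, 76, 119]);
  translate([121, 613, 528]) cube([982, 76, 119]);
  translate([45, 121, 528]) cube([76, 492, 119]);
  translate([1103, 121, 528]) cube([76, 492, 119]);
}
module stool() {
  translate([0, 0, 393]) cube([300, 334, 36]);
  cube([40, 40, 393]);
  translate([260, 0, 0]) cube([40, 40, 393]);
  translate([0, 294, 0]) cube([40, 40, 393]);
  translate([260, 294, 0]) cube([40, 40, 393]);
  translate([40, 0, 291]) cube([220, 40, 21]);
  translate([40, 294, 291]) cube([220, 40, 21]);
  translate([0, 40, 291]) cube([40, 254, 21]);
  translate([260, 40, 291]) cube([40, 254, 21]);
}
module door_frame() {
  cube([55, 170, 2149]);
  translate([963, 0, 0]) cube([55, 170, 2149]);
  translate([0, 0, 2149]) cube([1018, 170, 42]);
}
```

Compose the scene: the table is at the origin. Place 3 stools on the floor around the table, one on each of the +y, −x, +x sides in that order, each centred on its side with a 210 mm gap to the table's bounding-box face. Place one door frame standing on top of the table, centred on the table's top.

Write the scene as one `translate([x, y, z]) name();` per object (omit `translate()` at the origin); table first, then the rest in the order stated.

table();
translate([462, 944, 0]) stool();
translate([-510, 200, 0]) stool();
translate([1434, 200, 0]) stool();
translate([103, 282, 684]) door_frame();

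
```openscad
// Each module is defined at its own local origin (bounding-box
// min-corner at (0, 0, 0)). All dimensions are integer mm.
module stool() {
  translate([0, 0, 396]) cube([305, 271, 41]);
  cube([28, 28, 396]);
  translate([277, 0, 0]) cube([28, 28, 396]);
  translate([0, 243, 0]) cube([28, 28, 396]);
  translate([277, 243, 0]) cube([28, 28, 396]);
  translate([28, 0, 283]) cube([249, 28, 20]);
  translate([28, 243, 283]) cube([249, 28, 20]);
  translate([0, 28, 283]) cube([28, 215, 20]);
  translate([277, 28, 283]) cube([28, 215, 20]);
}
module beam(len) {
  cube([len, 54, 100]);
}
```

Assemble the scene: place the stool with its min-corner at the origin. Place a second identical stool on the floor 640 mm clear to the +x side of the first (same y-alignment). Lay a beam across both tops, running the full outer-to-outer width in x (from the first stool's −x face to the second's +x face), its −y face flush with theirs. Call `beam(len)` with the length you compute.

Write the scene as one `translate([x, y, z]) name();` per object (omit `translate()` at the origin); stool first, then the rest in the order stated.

stool();
translate([945, 0, 0]) stool();
translate([0, 0, 437]) beam(1250);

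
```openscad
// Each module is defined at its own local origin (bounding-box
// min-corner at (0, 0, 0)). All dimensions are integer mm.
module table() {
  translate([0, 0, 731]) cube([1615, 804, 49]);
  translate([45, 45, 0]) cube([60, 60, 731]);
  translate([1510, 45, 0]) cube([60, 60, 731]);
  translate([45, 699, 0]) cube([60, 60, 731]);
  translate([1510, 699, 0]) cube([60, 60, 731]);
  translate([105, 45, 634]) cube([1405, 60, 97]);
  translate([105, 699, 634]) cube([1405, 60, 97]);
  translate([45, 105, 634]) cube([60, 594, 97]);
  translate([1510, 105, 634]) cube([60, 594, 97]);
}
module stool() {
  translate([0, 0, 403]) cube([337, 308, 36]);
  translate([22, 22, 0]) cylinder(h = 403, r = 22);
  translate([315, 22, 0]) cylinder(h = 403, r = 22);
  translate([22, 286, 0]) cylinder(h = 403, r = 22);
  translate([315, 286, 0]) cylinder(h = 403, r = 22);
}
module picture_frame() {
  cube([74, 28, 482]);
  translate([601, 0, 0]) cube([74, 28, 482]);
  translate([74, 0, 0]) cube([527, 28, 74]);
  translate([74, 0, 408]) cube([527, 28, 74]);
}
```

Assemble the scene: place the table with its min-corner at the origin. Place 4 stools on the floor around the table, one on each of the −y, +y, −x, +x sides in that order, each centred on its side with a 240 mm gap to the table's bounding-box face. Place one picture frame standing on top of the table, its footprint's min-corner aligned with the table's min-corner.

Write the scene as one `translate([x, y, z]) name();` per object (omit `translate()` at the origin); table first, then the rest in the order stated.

table();
translate([639, -548, 0]) stool();
translate([639, 1044, 0]) stool();
translate([-577, 248, 0]) stool();
translate([1855, 248, 0]) stool();
translate([0, 0, 780]) picture_frame();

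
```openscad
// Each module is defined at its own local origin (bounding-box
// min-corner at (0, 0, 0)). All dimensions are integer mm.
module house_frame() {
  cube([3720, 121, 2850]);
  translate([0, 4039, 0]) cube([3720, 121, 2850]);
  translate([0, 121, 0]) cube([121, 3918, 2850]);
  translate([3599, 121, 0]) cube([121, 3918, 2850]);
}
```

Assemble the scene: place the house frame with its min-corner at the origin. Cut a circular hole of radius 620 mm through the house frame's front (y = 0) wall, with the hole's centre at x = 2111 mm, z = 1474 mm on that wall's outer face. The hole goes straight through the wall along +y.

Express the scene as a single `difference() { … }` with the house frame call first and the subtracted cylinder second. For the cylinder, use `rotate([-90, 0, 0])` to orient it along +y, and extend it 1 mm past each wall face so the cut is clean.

difference() {
  house_frame();
  translate([2111, -1, 1474]) rotate([-90, 0, 0]) cylinder(h = 123, r = 620);
}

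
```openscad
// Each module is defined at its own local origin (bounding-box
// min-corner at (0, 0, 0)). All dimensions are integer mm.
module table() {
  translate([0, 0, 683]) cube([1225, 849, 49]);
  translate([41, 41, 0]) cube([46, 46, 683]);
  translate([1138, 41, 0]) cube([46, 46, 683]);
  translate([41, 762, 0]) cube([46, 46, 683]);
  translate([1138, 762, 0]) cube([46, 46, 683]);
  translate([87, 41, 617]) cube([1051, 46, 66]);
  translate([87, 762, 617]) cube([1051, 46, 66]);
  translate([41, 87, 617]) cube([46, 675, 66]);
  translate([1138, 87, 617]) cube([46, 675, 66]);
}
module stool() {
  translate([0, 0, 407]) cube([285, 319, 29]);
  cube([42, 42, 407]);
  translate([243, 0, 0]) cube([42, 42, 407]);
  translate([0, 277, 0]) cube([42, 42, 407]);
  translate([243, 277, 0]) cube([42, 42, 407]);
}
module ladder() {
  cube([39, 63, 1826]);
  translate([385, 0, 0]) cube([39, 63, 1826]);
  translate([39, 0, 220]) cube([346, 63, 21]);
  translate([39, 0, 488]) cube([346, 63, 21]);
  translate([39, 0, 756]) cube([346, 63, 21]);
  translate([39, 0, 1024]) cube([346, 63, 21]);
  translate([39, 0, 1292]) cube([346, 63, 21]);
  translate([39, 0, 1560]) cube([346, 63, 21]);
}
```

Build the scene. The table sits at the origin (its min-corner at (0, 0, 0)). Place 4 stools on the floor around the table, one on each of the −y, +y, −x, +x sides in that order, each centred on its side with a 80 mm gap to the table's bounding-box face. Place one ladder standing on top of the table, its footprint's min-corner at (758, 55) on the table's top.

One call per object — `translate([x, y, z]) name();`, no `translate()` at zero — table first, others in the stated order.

table();
translate([470, -399, 0]) stool();
translate([470, 929, 0]) stool();
translate([-365, 265, 0]) stool();
translate([1305, 265, 0]) stool();
translate([758, 55, 732]) ladder();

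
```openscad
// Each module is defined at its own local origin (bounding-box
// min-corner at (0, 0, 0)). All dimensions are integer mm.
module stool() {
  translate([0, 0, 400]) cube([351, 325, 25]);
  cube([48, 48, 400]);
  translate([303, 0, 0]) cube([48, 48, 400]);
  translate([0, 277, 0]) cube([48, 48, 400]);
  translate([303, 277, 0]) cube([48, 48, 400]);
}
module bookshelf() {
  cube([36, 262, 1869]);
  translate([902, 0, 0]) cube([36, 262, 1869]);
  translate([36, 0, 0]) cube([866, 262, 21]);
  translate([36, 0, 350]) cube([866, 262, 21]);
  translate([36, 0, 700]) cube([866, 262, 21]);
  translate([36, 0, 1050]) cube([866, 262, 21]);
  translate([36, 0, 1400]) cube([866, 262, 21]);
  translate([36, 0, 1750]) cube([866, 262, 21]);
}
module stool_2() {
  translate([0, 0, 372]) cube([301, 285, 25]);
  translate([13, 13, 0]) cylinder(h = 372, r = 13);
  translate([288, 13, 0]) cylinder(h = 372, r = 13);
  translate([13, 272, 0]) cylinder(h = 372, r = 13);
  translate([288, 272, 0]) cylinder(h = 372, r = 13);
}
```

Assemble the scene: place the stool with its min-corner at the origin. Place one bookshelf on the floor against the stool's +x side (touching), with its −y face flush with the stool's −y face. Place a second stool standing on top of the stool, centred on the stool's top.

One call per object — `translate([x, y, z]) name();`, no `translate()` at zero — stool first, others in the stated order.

stool();
translate([351, 0, 0]) bookshelf();
translate([25, 20, 425]) stool_2();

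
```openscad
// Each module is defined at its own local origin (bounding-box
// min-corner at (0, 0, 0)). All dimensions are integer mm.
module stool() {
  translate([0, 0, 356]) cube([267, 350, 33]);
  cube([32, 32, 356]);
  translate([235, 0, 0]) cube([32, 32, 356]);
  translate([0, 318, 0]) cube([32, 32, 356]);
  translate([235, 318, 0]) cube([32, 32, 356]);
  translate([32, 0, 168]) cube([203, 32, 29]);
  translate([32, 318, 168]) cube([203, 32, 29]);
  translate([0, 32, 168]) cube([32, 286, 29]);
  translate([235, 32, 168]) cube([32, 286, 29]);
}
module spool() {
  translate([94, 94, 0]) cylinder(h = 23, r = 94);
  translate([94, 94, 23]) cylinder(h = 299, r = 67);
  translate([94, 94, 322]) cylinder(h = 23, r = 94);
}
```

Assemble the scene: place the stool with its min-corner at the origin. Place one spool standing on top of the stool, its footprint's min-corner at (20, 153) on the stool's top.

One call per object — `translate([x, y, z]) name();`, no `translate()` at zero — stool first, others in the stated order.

stool();
translate([20, 153, 389]) spool();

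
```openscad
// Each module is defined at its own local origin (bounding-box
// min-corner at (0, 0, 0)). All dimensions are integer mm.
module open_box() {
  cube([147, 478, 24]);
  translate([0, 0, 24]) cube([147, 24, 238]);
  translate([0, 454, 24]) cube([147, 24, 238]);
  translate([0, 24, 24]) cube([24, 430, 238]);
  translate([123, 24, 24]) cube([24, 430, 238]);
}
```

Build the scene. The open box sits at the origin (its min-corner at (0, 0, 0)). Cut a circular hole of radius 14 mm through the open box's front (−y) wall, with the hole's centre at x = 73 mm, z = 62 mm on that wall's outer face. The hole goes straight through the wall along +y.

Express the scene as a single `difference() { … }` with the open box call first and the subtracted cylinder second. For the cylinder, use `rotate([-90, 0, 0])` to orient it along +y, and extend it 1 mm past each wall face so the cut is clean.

difference() {
  open_box();
  translate([73, -1, 62]) rotate([-90, 0, 0]) cylinder(h = 26, r = 14);
}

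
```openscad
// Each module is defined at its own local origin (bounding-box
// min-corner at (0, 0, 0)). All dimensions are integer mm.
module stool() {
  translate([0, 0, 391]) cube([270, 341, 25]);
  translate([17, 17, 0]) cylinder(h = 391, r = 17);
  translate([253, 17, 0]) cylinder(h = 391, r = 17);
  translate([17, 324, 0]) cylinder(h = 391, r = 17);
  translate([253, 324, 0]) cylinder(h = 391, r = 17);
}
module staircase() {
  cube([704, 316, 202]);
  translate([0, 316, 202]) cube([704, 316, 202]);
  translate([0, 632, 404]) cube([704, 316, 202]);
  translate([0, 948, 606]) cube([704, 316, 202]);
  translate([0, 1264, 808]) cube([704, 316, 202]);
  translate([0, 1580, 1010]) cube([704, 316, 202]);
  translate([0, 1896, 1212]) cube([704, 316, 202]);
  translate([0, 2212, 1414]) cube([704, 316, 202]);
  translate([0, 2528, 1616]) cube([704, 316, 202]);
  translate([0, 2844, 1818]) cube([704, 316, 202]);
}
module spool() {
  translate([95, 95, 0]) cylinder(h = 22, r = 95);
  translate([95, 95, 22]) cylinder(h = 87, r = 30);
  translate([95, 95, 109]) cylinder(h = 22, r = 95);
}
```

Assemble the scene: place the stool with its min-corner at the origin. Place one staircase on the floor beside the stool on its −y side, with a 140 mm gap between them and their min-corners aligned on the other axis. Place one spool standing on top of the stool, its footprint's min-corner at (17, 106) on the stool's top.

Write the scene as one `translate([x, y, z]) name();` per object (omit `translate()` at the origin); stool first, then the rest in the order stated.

stool();
translate([0, -3300, 0]) staircase();
translate([17, 106, 416]) spool();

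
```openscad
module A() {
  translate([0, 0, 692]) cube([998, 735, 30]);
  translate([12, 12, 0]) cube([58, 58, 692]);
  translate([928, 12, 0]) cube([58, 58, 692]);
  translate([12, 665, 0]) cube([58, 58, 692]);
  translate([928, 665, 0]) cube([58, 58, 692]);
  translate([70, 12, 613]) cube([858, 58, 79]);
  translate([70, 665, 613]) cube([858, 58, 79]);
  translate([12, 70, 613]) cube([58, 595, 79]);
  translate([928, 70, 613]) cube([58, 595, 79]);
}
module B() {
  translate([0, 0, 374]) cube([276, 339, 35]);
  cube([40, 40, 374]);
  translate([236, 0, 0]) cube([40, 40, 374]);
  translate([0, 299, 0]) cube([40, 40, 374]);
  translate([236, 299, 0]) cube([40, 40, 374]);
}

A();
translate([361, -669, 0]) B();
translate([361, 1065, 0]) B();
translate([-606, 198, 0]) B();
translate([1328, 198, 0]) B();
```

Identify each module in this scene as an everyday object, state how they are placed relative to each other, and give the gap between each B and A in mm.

A is a table. B is a stool. Four stools sit around the table at the −y, +y, −x, +x sides. The gap between each stool and the table is 330 mm.

Each stool's nearest face is 330 mm from the table's bounding box.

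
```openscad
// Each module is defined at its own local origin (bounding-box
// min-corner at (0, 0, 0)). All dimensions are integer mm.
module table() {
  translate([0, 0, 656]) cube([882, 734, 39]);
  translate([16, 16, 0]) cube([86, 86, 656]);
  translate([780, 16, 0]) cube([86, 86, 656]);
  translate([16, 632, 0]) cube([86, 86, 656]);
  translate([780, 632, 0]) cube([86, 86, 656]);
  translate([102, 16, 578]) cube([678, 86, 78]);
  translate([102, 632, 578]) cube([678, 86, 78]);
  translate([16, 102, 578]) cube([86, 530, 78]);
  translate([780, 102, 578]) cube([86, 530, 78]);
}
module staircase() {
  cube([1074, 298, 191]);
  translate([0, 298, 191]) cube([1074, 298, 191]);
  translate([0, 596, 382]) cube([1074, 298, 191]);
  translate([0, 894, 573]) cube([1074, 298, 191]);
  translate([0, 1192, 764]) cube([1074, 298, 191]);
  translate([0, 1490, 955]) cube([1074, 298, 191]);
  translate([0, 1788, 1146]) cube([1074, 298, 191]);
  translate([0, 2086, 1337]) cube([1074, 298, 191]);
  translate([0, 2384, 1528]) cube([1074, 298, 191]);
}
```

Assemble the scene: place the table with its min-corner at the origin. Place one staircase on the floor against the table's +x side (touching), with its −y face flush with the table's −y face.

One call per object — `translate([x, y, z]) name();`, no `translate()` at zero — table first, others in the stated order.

table();
translate([882, 0, 0]) staircase();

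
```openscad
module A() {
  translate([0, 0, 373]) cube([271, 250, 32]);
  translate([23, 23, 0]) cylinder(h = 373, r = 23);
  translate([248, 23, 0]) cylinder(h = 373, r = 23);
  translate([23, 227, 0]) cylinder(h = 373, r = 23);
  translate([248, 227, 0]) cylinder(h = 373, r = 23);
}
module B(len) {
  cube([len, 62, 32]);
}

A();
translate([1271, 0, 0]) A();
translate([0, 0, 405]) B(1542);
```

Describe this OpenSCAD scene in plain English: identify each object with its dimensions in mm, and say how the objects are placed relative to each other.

A is a four-legged stool. The seat is 271×250 mm, 32 mm thick, top at z = 405 mm. It stands on four round legs, each 46 mm in diameter, from z = 0 to the seat underside, each leg's axis is inset half a diameter from the nearest pair of seat edges (so the leg's bounding box is flush with the corner).

B is a rectangular beam 1542 mm long (x), 62 mm deep (y), 32 mm thick (z).

The beam spans the tops of two stools placed 1000 mm apart, resting at z = 405 mm.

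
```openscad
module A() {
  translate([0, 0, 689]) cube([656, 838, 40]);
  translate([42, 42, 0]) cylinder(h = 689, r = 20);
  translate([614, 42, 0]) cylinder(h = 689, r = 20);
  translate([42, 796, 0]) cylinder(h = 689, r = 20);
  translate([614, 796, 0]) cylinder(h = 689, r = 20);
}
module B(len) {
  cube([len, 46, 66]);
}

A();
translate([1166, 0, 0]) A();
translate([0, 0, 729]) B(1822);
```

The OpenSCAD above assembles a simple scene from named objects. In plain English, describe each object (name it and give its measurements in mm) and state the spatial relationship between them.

A is a table: top 656 mm (x) × 838 mm (y), 40 mm thick, upper face at z = 729 mm, on four round legs of 40 mm diameter, each leg's bounding box inset 22 mm from the nearest pair of top edges, running from z = 0 to the bottom of the top.

B is a rectangular beam 1822 mm long (x), 46 mm deep (y), 66 mm thick (z).

The beam spans the tops of two tables placed 510 mm apart, resting at z = 729 mm.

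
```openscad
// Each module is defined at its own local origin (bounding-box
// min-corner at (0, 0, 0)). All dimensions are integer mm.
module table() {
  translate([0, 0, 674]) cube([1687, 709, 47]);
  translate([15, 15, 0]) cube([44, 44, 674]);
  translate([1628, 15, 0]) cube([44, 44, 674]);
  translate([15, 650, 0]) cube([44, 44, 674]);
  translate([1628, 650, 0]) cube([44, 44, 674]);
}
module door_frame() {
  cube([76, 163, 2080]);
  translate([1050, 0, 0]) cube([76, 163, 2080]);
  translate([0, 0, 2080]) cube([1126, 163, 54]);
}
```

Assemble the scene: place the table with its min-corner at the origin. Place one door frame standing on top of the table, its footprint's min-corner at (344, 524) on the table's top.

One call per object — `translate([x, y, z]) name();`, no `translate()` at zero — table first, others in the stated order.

table();
translate([344, 524, 721]) door_frame();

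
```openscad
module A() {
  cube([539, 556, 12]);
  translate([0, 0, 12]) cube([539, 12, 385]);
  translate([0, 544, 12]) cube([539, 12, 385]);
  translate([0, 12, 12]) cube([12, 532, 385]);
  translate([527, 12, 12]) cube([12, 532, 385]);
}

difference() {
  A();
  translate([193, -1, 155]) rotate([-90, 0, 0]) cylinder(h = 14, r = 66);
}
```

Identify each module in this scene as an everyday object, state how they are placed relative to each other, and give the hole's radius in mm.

A is an open box. The open box has a circular hole through its front wall. The hole's radius is 66 mm.

The subtracted cylinder has r = 66 mm.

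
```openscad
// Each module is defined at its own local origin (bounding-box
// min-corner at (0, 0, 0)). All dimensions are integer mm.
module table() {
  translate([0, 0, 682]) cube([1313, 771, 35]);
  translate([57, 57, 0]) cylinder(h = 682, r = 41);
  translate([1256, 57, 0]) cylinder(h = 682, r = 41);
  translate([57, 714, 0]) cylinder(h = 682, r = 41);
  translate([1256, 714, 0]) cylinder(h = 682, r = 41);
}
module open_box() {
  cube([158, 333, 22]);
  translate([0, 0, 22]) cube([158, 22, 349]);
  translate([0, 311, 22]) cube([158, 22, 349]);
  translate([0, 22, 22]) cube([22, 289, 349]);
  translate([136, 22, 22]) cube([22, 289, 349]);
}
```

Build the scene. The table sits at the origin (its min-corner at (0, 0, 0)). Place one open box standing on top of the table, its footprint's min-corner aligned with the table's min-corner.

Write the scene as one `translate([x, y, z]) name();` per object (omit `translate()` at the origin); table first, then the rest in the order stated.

table();
translate([0, 0, 717]) open_box();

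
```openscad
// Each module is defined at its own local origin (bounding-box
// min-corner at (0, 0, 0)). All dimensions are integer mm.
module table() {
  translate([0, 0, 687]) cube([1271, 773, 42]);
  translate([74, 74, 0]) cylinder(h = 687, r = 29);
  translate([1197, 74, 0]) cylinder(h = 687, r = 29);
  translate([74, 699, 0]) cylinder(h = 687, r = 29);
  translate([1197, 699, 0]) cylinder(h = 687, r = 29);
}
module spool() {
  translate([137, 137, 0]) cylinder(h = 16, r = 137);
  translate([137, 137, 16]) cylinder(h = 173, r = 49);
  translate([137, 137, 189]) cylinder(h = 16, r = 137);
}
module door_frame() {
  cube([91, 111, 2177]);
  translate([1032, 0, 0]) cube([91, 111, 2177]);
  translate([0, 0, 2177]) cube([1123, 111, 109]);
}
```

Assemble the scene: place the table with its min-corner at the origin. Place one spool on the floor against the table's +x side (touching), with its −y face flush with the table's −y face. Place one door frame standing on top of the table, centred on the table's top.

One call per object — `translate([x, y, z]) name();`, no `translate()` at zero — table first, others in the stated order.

table();
translate([1271, 0, 0]) spool();
translate([74, 331, 729]) door_frame();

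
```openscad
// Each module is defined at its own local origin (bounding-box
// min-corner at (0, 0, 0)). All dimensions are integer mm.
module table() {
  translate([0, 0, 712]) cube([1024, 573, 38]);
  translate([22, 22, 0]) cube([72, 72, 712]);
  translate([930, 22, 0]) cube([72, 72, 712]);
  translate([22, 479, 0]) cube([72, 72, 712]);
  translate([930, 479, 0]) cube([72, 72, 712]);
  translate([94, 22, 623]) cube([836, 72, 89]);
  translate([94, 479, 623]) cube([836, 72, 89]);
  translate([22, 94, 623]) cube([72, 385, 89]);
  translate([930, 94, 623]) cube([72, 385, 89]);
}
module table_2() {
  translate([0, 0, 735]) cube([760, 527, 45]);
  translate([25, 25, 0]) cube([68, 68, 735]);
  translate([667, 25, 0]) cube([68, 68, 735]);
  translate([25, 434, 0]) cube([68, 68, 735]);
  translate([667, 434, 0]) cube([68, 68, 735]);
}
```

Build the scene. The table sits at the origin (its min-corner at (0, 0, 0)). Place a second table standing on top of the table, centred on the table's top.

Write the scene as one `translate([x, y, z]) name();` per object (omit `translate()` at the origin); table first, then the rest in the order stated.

table();
translate([132, 23, 750]) table_2();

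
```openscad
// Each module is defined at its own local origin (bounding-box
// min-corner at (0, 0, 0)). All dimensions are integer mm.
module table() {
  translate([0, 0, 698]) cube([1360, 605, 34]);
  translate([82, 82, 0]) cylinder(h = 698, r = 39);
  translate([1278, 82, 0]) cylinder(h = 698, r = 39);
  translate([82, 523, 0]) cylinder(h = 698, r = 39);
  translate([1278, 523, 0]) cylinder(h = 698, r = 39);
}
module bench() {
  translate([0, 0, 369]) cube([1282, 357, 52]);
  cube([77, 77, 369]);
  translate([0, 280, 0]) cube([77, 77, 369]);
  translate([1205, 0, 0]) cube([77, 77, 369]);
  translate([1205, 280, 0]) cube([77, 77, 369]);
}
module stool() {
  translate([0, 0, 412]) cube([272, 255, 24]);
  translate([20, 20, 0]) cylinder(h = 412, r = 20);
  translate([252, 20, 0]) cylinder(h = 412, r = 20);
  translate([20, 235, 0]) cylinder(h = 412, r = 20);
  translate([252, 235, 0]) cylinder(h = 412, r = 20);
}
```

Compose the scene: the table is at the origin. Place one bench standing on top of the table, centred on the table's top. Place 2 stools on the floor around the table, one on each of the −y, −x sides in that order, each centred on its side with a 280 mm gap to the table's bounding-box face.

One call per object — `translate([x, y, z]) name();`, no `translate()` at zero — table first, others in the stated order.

table();
translate([39, 124, 732]) bench();
translate([544, -535, 0]) stool();
translate([-552, 175, 0]) stool();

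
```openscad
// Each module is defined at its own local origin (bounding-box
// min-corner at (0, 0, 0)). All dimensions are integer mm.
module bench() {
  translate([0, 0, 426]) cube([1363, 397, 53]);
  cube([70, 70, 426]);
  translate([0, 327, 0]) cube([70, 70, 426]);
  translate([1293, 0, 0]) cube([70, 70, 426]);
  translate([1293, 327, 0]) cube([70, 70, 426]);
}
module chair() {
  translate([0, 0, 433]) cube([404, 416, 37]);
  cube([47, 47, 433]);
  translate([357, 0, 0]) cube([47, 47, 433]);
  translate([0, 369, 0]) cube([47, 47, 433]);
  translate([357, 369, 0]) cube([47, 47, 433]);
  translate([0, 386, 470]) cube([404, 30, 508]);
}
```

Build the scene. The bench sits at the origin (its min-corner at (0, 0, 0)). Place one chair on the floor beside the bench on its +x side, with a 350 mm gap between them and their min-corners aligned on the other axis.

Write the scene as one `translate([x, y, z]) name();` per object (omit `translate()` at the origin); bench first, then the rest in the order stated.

bench();
translate([1713, 0, 0]) chair();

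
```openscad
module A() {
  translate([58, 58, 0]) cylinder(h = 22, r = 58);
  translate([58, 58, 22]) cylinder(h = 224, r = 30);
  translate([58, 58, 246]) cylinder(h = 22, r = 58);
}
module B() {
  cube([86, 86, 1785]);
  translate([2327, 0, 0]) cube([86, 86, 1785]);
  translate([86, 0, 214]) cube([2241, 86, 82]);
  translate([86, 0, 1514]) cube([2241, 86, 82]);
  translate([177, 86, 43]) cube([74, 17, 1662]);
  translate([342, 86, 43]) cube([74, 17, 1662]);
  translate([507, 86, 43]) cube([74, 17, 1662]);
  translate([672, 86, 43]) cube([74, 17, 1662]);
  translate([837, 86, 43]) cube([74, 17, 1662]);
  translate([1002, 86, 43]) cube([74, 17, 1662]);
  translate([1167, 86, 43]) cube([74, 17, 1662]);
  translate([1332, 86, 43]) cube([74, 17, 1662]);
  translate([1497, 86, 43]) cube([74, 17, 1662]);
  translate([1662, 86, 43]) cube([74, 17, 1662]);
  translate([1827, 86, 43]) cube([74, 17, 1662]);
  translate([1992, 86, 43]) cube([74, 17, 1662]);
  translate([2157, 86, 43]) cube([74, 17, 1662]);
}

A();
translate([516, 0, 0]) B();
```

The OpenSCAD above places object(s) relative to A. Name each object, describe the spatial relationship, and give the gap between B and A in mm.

A is a spool. B is a fence section. The fence section is on the floor beside the spool on its +x side. The gap between the fence section and the spool is 400 mm.

The fence section's nearest face is 400 mm from the spool's +x face.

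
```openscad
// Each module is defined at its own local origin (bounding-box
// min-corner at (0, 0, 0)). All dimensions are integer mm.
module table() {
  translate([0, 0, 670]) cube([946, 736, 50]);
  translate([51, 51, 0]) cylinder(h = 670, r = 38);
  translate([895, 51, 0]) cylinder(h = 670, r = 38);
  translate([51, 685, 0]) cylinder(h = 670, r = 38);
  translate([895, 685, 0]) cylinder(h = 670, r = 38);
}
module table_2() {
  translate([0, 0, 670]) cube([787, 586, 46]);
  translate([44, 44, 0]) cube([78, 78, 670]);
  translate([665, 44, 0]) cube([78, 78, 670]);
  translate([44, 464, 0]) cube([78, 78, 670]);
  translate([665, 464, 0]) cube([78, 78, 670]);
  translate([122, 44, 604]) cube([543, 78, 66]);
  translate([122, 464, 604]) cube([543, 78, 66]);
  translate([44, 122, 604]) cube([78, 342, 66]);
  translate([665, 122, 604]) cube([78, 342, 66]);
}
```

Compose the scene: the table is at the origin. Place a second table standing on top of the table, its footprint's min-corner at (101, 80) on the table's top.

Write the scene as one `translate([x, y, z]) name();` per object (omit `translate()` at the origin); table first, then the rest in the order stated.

table();
translate([101, 80, 720]) table_2();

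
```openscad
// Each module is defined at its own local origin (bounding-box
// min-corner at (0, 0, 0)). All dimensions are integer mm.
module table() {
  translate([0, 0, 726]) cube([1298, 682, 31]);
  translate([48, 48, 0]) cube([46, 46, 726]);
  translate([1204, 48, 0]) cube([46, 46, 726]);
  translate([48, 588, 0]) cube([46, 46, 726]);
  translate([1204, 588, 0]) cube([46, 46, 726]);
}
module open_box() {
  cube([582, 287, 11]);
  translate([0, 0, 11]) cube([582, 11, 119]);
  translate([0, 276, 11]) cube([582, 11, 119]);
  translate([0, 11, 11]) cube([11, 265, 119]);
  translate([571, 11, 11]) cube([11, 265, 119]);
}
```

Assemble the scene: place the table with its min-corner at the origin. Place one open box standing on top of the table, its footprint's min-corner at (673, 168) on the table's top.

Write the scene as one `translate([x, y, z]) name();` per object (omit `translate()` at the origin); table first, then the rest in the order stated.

table();
translate([673, 168, 757]) open_box();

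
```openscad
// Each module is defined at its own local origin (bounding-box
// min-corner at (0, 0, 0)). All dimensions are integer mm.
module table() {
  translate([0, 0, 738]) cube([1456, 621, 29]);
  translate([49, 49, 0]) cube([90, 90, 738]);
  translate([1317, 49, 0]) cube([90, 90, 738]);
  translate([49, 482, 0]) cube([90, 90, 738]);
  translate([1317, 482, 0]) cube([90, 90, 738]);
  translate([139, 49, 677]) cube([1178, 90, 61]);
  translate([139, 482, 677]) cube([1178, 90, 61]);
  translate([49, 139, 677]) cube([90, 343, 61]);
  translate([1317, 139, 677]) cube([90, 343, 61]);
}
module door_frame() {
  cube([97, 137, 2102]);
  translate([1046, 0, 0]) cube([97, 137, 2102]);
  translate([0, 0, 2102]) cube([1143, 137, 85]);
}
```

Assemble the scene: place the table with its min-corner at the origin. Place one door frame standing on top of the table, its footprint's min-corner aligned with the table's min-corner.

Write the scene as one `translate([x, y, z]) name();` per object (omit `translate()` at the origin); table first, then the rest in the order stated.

table();
translate([0, 0, 767]) door_frame();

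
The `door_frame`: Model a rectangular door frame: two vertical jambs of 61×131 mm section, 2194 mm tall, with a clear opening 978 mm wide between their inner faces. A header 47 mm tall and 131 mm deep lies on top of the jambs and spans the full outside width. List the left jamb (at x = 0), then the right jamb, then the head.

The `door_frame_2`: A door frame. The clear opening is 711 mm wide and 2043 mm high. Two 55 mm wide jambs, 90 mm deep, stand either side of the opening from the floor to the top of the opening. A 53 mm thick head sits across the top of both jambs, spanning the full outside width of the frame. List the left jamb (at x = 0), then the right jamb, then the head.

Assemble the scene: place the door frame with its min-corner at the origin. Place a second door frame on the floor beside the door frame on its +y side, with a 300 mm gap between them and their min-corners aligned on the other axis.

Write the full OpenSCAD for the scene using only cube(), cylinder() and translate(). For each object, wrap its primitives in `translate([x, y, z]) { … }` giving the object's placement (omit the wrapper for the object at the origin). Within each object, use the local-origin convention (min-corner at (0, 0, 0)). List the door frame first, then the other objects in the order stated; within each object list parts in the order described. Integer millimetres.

cube([61, 131, 2194]);
translate([1039, 0, 0]) cube([61, 131, 2194]);
translate([0, 0, 2194]) cube([1100, 131, 47]);
translate([0, 431, 0]) {
  cube([55, 90, 2043]);
  translate([766, 0, 0]) cube([55, 90, 2043]);
  translate([0, 0, 2043]) cube([821, 90, 53]);
}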